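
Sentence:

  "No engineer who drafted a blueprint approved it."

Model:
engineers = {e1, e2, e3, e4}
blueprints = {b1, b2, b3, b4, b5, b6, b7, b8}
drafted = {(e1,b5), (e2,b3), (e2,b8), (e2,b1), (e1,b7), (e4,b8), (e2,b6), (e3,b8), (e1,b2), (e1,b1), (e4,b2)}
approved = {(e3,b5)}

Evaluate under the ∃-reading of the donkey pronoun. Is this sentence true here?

True

"it" takes "a blueprint" as antecedent — a donkey pronoun bound across the clause boundary.
Truth condition: for no (e,b) with drafted(e,b) does approved(e,b) hold.
Restrictor pairs — does the scope hold? (e1,b1):fails  (e1,b2):fails  (e1,b5):fails  (e1,b7):fails  (e2,b1):fails  (e2,b3):fails  (e2,b6):fails  (e2,b8):fails  (e3,b8):fails  (e4,b2):fails  (e4,b8):fails
Scope holds for no restrictor pair, so the sentence is true.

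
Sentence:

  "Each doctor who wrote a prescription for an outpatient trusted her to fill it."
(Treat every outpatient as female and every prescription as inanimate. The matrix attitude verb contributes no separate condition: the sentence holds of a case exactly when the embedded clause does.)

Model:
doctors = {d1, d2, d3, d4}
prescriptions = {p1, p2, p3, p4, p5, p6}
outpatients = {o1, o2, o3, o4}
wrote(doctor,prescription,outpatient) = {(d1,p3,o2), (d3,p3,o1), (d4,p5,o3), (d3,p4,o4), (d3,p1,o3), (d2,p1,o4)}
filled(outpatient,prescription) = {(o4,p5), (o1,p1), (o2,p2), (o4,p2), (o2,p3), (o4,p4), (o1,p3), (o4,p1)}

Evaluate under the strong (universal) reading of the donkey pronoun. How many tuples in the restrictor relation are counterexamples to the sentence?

"her" takes "an outpatient" as antecedent and "it" takes "a prescription"; both are donkey pronouns co-varying with the restrictor.
Strong reading: for every (d,p,o) with wrote(d,p,o), filled(o,p).
Restrictor triples: (d1,p3,o2)→filled(o2,p3) ✓  (d2,p1,o4)→filled(o4,p1) ✓  (d3,p1,o3)→filled(o3,p1) ✗  (d3,p3,o1)→filled(o1,p3) ✓  (d3,p4,o4)→filled(o4,p4) ✓  (d4,p5,o3)→filled(o3,p5) ✗
Counterexamples (restrictor triples failing the scope): 2.

2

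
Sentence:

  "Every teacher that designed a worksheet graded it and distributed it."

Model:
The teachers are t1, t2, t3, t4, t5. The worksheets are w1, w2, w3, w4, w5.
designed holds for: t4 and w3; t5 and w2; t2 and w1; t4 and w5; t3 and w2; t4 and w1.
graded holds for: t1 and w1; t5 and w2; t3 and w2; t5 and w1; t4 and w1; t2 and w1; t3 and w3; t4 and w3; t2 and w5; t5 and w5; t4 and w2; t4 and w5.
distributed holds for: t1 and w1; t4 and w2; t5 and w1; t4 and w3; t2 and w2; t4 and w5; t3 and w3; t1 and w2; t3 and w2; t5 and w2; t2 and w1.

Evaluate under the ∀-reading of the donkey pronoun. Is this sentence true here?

False

"it" takes "a worksheet" as antecedent — a donkey pronoun bound across the clause boundary.
Strong reading: for every (t,w) with designed(t,w), graded(t,w) ∧ distributed(t,w).
Restrictor pairs: (t2,w1) ✓  (t3,w2) ✓  (t4,w1) ✗  (t4,w3) ✓  (t4,w5) ✓  (t5,w2) ✓
Counterexample: (t4,w1) is in designed but fails the scope.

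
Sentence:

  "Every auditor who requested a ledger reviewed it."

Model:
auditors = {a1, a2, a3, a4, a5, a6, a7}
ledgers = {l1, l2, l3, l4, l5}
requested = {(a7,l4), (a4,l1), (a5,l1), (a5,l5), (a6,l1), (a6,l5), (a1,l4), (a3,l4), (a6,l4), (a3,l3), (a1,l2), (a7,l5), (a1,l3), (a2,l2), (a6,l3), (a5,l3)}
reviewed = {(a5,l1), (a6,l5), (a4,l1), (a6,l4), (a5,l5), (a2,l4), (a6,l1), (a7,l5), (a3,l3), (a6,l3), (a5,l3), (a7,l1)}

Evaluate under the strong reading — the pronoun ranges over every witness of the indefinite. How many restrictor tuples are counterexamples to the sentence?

6

"it" takes "a ledger" as antecedent — a donkey pronoun bound across the clause boundary.
Strong reading: for every (a,l) with requested(a,l), reviewed(a,l).
Restrictor pairs: (a1,l2) ✗  (a1,l3) ✗  (a1,l4) ✗  (a2,l2) ✗  (a3,l3) ✓  (a3,l4) ✗  (a4,l1) ✓  (a5,l1) ✓  (a5,l3) ✓  (a5,l5) ✓  (a6,l1) ✓  (a6,l3) ✓  (a6,l4) ✓  (a6,l5) ✓  (a7,l4) ✗  (a7,l5) ✓
Counterexamples (restrictor pairs failing the scope): 6.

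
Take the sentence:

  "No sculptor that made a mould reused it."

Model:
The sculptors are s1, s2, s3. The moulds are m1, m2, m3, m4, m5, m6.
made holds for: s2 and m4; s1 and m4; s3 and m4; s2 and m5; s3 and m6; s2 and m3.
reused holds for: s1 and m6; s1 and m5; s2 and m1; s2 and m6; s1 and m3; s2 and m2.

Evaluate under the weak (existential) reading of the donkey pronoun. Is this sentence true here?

"it" takes "a mould" as antecedent — a donkey pronoun bound across the clause boundary.
Truth condition: for no (s,m) with made(s,m) does reused(s,m) hold.
Restrictor pairs — does the scope hold? (s1,m4):fails  (s2,m3):fails  (s2,m4):fails  (s2,m5):fails  (s3,m4):fails  (s3,m6):fails
Scope holds for no restrictor pair, so the sentence is true.

True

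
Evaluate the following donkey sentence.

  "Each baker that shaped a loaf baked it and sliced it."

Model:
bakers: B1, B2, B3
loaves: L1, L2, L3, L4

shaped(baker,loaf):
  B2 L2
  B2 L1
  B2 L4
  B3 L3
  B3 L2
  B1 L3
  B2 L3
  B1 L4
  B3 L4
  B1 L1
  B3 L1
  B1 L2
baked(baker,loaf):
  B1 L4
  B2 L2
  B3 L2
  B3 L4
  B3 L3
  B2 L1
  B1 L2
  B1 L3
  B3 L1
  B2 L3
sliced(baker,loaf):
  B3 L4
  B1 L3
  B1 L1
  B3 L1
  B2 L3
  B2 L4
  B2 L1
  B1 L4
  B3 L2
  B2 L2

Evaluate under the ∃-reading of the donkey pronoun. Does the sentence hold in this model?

True

"it" takes "a loaf" as antecedent — a donkey pronoun bound across the clause boundary.
Weak reading: every baker b with some shaped-loaf has at least one shaped-loaf l such that baked(b,l) ∧ sliced(b,l).
Per baker: B1:✓  B2:✓  B3:✓
Every baker in the restrictor has a witness.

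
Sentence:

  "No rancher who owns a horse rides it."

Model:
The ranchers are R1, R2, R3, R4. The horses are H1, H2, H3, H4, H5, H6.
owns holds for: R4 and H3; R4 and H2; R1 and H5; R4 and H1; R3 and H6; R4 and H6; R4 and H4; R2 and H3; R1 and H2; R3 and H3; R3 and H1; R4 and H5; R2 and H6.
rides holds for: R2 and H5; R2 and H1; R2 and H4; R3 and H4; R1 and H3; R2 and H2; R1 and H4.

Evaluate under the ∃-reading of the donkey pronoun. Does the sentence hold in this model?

"it" takes "a horse" as antecedent — a donkey pronoun bound across the clause boundary.
Truth condition: for no (r,h) with owns(r,h) does rides(r,h) hold.
Restrictor pairs — does the scope hold? (R1,H2):fails  (R1,H5):fails  (R2,H3):fails  (R2,H6):fails  (R3,H1):fails  (R3,H3):fails  (R3,H6):fails  (R4,H1):fails  (R4,H2):fails  (R4,H3):fails  (R4,H4):fails  (R4,H5):fails  (R4,H6):fails
Scope holds for no restrictor pair, so the sentence is true.

True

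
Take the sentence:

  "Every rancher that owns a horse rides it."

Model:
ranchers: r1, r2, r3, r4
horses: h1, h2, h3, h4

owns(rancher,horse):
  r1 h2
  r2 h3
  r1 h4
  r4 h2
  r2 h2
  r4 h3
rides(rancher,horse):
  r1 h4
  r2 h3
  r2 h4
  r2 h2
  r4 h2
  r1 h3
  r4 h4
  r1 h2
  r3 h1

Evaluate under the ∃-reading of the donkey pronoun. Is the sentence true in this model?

"it" takes "a horse" as antecedent — a donkey pronoun bound across the clause boundary.
Weak reading: every rancher r with some owns-horse has at least one owns-horse h such that rides(r,h).
Per rancher: r1:✓  r2:✓  r4:✓
Every rancher in the restrictor has a witness.

True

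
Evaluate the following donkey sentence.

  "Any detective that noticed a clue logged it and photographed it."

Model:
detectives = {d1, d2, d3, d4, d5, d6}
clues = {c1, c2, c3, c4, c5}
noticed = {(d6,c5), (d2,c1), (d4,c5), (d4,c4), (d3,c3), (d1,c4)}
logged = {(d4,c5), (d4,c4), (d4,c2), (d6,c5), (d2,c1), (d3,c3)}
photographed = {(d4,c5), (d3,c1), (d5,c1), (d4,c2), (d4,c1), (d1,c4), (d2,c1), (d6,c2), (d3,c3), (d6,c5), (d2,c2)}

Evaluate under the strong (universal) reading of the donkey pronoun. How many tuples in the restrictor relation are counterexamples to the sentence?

2

"it" takes "a clue" as antecedent — a donkey pronoun bound across the clause boundary.
Strong reading: for every (d,c) with noticed(d,c), logged(d,c) ∧ photographed(d,c).
Restrictor pairs: (d1,c4) ✗  (d2,c1) ✓  (d3,c3) ✓  (d4,c4) ✗  (d4,c5) ✓  (d6,c5) ✓
Counterexamples (restrictor pairs failing the scope): 2.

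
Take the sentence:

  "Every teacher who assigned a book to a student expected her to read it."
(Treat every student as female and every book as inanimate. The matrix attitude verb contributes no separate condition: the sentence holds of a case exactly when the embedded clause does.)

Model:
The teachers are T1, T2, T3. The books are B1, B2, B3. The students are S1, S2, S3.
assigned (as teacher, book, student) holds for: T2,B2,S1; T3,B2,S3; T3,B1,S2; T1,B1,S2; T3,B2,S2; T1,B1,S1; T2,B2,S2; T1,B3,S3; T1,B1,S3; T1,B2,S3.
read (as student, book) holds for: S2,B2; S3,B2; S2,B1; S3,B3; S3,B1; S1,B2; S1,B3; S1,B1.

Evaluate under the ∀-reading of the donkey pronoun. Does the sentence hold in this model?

True

"her" takes "a student" as antecedent and "it" takes "a book"; both are donkey pronouns co-varying with the restrictor.
Strong reading: for every (t,b,s) with assigned(t,b,s), read(s,b).
Restrictor triples: (T1,B1,S1)→read(S1,B1) ✓  (T1,B1,S2)→read(S2,B1) ✓  (T1,B1,S3)→read(S3,B1) ✓  (T1,B2,S3)→read(S3,B2) ✓  (T1,B3,S3)→read(S3,B3) ✓  (T2,B2,S1)→read(S1,B2) ✓  (T2,B2,S2)→read(S2,B2) ✓  (T3,B1,S2)→read(S2,B1) ✓  (T3,B2,S2)→read(S2,B2) ✓  (T3,B2,S3)→read(S3,B2) ✓
Every restrictor triple satisfies the scope.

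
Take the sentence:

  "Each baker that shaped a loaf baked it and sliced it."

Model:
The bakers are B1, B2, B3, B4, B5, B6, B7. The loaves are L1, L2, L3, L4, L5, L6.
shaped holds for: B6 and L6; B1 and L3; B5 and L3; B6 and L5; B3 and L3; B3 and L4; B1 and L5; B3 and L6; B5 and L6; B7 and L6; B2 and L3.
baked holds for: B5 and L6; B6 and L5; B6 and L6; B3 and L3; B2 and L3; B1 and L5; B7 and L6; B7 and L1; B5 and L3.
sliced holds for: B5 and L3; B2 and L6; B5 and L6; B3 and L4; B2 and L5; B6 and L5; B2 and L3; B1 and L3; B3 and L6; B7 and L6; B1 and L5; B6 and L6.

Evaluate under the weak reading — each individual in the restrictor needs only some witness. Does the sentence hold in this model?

False

"it" takes "a loaf" as antecedent — a donkey pronoun bound across the clause boundary.
Weak reading: every baker b with some shaped-loaf has at least one shaped-loaf l such that baked(b,l) ∧ sliced(b,l).
Per baker: B1:✓  B2:✓  B3:✗  B5:✓  B6:✓  B7:✓
B3 has no witness among its shaped-loaves.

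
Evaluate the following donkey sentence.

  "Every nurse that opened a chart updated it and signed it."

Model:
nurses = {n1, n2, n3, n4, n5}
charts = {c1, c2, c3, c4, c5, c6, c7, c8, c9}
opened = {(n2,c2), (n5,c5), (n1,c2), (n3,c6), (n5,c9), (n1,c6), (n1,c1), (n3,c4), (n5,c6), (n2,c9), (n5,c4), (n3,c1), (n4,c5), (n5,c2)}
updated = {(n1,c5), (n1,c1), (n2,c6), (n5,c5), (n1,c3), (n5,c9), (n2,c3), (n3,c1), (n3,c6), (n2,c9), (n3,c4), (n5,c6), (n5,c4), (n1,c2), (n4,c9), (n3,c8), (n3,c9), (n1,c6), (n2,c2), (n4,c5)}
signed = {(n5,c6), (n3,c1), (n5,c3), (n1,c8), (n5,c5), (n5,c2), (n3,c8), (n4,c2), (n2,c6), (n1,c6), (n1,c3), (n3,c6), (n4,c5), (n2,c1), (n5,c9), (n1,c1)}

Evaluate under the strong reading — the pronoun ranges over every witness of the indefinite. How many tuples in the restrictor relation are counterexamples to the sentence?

6

"it" takes "a chart" as antecedent — a donkey pronoun bound across the clause boundary.
Strong reading: for every (n,c) with opened(n,c), updated(n,c) ∧ signed(n,c).
Restrictor pairs: (n1,c1) ✓  (n1,c2) ✗  (n1,c6) ✓  (n2,c2) ✗  (n2,c9) ✗  (n3,c1) ✓  (n3,c4) ✗  (n3,c6) ✓  (n4,c5) ✓  (n5,c2) ✗  (n5,c4) ✗  (n5,c5) ✓  (n5,c6) ✓  (n5,c9) ✓
Counterexamples (restrictor pairs failing the scope): 6.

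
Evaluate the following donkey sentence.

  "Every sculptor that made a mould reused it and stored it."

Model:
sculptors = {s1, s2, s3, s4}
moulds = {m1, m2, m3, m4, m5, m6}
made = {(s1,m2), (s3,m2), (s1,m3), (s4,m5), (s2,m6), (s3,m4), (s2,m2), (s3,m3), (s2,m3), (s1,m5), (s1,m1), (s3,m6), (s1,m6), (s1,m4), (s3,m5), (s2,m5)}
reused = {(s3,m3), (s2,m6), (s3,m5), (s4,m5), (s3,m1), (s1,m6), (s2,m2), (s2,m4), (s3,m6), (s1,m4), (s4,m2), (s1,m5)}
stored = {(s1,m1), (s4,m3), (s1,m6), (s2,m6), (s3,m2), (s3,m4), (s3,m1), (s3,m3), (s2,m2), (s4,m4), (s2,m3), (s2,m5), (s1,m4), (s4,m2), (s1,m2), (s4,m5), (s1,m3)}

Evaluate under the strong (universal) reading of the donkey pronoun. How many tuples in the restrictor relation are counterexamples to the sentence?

10

"it" takes "a mould" as antecedent — a donkey pronoun bound across the clause boundary.
Strong reading: for every (s,m) with made(s,m), reused(s,m) ∧ stored(s,m).
Restrictor pairs: (s1,m1) ✗  (s1,m2) ✗  (s1,m3) ✗  (s1,m4) ✓  (s1,m5) ✗  (s1,m6) ✓  (s2,m2) ✓  (s2,m3) ✗  (s2,m5) ✗  (s2,m6) ✓  (s3,m2) ✗  (s3,m3) ✓  (s3,m4) ✗  (s3,m5) ✗  (s3,m6) ✗  (s4,m5) ✓
Counterexamples (restrictor pairs failing the scope): 10.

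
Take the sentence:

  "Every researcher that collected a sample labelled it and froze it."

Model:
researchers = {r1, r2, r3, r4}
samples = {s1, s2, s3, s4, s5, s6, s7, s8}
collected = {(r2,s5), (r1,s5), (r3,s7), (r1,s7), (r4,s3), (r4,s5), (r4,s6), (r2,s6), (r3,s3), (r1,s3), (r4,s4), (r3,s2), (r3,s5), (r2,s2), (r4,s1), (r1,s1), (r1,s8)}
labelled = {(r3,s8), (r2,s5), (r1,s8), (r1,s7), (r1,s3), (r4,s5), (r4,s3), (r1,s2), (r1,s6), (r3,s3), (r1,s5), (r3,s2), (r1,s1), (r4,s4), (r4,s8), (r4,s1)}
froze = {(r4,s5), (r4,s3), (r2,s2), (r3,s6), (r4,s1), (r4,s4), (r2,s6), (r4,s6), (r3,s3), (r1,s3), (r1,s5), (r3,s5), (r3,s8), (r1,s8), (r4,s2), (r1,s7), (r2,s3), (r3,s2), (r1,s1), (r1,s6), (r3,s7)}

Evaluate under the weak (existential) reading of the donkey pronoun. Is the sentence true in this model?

"it" takes "a sample" as antecedent — a donkey pronoun bound across the clause boundary.
Weak reading: every researcher r with some collected-sample has at least one collected-sample s such that labelled(r,s) ∧ froze(r,s).
Per researcher: r1:✓  r2:✗  r3:✓  r4:✓
r2 has no witness among its collected-samples.

False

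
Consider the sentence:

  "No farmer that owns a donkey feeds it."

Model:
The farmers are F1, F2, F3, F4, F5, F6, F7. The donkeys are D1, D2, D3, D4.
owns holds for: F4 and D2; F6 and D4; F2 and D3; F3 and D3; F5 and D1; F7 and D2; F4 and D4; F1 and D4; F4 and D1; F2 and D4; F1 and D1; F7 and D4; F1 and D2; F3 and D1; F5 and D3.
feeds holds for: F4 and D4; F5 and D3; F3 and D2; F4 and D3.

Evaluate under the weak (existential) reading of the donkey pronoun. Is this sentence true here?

False

"it" takes "a donkey" as antecedent — a donkey pronoun bound across the clause boundary.
Truth condition: for no (f,d) with owns(f,d) does feeds(f,d) hold.
Restrictor pairs — does the scope hold? (F1,D1):fails  (F1,D2):fails  (F1,D4):fails  (F2,D3):fails  (F2,D4):fails  (F3,D1):fails  (F3,D3):fails  (F4,D1):fails  (F4,D2):fails  (F4,D4):holds  (F5,D1):fails  (F5,D3):holds  (F6,D4):fails  (F7,D2):fails  (F7,D4):fails
Scope holds for 2 pair(s), so the sentence is false.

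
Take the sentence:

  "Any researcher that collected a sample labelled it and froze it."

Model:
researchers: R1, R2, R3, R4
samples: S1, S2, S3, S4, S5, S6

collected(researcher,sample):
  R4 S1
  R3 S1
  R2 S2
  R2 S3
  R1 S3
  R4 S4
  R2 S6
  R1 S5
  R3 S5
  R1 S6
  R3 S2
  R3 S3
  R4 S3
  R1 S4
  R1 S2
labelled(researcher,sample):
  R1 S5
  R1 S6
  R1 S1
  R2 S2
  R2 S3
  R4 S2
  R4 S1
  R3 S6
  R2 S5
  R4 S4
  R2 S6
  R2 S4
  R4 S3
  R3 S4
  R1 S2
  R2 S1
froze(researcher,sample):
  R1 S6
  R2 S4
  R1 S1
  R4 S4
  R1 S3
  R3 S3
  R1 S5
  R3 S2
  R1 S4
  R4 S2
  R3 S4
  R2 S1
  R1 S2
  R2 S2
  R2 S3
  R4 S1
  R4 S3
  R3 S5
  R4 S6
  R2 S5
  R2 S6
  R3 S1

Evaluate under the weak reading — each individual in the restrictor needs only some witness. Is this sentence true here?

False

"it" takes "a sample" as antecedent — a donkey pronoun bound across the clause boundary.
Weak reading: every researcher r with some collected-sample has at least one collected-sample s such that labelled(r,s) ∧ froze(r,s).
Per researcher: R1:✓  R2:✓  R3:✗  R4:✓
R3 has no witness among its collected-samples.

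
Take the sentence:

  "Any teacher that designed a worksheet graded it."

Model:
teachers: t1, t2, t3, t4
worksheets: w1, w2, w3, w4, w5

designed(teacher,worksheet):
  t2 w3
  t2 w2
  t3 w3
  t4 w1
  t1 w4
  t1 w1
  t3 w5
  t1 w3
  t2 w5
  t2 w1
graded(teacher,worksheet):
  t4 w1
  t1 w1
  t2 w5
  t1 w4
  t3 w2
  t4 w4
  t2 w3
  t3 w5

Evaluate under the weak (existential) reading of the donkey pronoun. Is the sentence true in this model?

"it" takes "a worksheet" as antecedent — a donkey pronoun bound across the clause boundary.
Weak reading: every teacher t with some designed-worksheet has at least one designed-worksheet w such that graded(t,w).
Per teacher: t1:✓  t2:✓  t3:✓  t4:✓
Every teacher in the restrictor has a witness.

True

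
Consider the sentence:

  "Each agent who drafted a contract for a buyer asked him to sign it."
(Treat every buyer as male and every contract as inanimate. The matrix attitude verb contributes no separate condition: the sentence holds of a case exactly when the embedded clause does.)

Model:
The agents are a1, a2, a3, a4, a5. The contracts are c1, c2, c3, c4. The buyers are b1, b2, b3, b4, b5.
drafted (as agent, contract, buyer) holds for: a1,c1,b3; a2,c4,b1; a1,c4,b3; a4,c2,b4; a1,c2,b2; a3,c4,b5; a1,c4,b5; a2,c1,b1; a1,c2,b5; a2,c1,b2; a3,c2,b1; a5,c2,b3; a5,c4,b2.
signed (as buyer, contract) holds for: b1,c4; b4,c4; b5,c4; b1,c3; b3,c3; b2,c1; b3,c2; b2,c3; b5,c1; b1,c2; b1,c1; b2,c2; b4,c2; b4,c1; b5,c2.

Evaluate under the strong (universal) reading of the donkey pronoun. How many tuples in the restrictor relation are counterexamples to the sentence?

"him" takes "a buyer" as antecedent and "it" takes "a contract"; both are donkey pronouns co-varying with the restrictor.
Strong reading: for every (a,c,b) with drafted(a,c,b), signed(b,c).
Restrictor triples: (a1,c1,b3)→signed(b3,c1) ✗  (a1,c2,b2)→signed(b2,c2) ✓  (a1,c2,b5)→signed(b5,c2) ✓  (a1,c4,b3)→signed(b3,c4) ✗  (a1,c4,b5)→signed(b5,c4) ✓  (a2,c1,b1)→signed(b1,c1) ✓  (a2,c1,b2)→signed(b2,c1) ✓  (a2,c4,b1)→signed(b1,c4) ✓  (a3,c2,b1)→signed(b1,c2) ✓  (a3,c4,b5)→signed(b5,c4) ✓  (a4,c2,b4)→signed(b4,c2) ✓  (a5,c2,b3)→signed(b3,c2) ✓  (a5,c4,b2)→signed(b2,c4) ✗
Counterexamples (restrictor triples failing the scope): 3.

3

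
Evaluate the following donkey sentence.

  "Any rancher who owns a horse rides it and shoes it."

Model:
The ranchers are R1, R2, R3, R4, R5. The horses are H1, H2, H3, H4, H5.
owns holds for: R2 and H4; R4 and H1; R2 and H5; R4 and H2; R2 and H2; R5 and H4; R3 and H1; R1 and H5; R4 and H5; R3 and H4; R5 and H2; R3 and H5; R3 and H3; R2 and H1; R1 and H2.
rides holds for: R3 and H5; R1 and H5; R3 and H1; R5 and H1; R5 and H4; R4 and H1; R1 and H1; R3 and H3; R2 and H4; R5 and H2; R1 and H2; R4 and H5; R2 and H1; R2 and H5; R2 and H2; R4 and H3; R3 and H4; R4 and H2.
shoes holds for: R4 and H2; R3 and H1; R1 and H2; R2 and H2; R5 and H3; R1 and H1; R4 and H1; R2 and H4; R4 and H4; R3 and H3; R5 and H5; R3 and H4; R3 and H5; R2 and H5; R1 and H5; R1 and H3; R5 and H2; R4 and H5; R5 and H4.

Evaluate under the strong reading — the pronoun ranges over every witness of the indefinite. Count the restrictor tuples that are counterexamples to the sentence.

"it" takes "a horse" as antecedent — a donkey pronoun bound across the clause boundary.
Strong reading: for every (r,h) with owns(r,h), rides(r,h) ∧ shoes(r,h).
Restrictor pairs: (R1,H2) ✓  (R1,H5) ✓  (R2,H1) ✗  (R2,H2) ✓  (R2,H4) ✓  (R2,H5) ✓  (R3,H1) ✓  (R3,H3) ✓  (R3,H4) ✓  (R3,H5) ✓  (R4,H1) ✓  (R4,H2) ✓  (R4,H5) ✓  (R5,H2) ✓  (R5,H4) ✓
Counterexamples (restrictor pairs failing the scope): 1.

1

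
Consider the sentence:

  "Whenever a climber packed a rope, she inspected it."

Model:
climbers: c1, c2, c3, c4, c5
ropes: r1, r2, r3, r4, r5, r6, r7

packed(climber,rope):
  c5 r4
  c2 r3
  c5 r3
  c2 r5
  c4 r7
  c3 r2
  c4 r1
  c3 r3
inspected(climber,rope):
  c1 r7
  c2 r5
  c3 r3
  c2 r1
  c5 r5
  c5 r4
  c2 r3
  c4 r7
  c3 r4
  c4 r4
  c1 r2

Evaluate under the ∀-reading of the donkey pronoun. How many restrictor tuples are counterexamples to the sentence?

3

"it" takes "a rope" as antecedent — a donkey pronoun bound across the clause boundary.
Strong reading: for every (c,r) with packed(c,r), inspected(c,r).
Restrictor pairs: (c2,r3) ✓  (c2,r5) ✓  (c3,r2) ✗  (c3,r3) ✓  (c4,r1) ✗  (c4,r7) ✓  (c5,r3) ✗  (c5,r4) ✓
Counterexamples (restrictor pairs failing the scope): 3.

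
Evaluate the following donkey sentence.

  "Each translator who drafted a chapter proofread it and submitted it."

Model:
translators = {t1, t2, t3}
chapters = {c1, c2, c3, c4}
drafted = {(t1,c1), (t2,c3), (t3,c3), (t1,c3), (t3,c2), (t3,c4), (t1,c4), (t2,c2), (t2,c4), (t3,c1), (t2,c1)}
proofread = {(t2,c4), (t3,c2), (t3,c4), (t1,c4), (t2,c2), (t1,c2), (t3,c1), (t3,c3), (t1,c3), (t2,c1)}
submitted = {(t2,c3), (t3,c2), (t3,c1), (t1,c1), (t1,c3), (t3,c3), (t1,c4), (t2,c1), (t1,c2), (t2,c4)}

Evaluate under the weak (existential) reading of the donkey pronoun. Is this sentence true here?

True

"it" takes "a chapter" as antecedent — a donkey pronoun bound across the clause boundary.
Weak reading: every translator t with some drafted-chapter has at least one drafted-chapter c such that proofread(t,c) ∧ submitted(t,c).
Per translator: t1:✓  t2:✓  t3:✓
Every translator in the restrictor has a witness.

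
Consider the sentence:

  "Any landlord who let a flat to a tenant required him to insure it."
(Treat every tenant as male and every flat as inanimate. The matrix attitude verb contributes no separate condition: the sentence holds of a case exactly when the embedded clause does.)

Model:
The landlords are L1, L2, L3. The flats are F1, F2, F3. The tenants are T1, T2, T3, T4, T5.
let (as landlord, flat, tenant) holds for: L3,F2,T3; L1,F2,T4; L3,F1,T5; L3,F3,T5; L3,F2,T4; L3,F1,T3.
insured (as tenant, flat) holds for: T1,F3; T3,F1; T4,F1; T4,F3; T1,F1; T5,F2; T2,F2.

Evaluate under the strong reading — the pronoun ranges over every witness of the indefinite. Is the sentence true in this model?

False

"him" takes "a tenant" as antecedent and "it" takes "a flat"; both are donkey pronouns co-varying with the restrictor.
Strong reading: for every (l,f,t) with let(l,f,t), insured(t,f).
Restrictor triples: (L1,F2,T4)→insured(T4,F2) ✗  (L3,F1,T3)→insured(T3,F1) ✓  (L3,F1,T5)→insured(T5,F1) ✗  (L3,F2,T3)→insured(T3,F2) ✗  (L3,F2,T4)→insured(T4,F2) ✗  (L3,F3,T5)→insured(T5,F3) ✗
Counterexample: (L1,F2,T4) — insured(T4,F2) does not hold.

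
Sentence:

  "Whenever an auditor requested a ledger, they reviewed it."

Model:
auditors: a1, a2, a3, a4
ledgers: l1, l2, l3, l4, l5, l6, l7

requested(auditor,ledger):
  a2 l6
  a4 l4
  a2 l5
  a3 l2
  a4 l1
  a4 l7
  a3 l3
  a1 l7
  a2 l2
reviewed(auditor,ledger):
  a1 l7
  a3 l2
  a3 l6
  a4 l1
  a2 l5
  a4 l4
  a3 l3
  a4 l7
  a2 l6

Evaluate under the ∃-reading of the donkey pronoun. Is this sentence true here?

"it" takes "a ledger" as antecedent — a donkey pronoun bound across the clause boundary.
Weak reading: every auditor a with some requested-ledger has at least one requested-ledger l such that reviewed(a,l).
Per auditor: a1:✓  a2:✓  a3:✓  a4:✓
Every auditor in the restrictor has a witness.

True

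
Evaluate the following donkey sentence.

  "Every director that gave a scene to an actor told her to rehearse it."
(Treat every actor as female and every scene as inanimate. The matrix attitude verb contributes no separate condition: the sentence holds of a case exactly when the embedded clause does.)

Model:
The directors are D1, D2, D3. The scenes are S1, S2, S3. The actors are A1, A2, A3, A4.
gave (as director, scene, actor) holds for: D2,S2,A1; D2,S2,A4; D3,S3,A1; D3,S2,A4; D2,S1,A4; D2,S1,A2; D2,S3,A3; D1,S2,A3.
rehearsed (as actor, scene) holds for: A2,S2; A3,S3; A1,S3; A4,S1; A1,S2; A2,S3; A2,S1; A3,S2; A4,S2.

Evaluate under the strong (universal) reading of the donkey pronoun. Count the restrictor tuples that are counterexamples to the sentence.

"her" takes "an actor" as antecedent and "it" takes "a scene"; both are donkey pronouns co-varying with the restrictor.
Strong reading: for every (d,s,a) with gave(d,s,a), rehearsed(a,s).
Restrictor triples: (D1,S2,A3)→rehearsed(A3,S2) ✓  (D2,S1,A2)→rehearsed(A2,S1) ✓  (D2,S1,A4)→rehearsed(A4,S1) ✓  (D2,S2,A1)→rehearsed(A1,S2) ✓  (D2,S2,A4)→rehearsed(A4,S2) ✓  (D2,S3,A3)→rehearsed(A3,S3) ✓  (D3,S2,A4)→rehearsed(A4,S2) ✓  (D3,S3,A1)→rehearsed(A1,S3) ✓
Counterexamples (restrictor triples failing the scope): 0.

0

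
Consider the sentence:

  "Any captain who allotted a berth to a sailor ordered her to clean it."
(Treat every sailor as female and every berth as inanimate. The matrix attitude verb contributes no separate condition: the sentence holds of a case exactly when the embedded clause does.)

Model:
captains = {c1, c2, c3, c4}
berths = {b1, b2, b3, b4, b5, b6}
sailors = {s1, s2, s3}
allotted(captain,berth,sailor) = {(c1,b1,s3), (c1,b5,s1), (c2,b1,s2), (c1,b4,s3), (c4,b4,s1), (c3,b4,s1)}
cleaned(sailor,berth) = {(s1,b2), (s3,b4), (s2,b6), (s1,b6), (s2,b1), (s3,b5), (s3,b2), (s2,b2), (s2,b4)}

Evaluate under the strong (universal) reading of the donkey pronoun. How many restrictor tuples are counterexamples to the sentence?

4

"her" takes "a sailor" as antecedent and "it" takes "a berth"; both are donkey pronouns co-varying with the restrictor.
Strong reading: for every (c,b,s) with allotted(c,b,s), cleaned(s,b).
Restrictor triples: (c1,b1,s3)→cleaned(s3,b1) ✗  (c1,b4,s3)→cleaned(s3,b4) ✓  (c1,b5,s1)→cleaned(s1,b5) ✗  (c2,b1,s2)→cleaned(s2,b1) ✓  (c3,b4,s1)→cleaned(s1,b4) ✗  (c4,b4,s1)→cleaned(s1,b4) ✗
Counterexamples (restrictor triples failing the scope): 4.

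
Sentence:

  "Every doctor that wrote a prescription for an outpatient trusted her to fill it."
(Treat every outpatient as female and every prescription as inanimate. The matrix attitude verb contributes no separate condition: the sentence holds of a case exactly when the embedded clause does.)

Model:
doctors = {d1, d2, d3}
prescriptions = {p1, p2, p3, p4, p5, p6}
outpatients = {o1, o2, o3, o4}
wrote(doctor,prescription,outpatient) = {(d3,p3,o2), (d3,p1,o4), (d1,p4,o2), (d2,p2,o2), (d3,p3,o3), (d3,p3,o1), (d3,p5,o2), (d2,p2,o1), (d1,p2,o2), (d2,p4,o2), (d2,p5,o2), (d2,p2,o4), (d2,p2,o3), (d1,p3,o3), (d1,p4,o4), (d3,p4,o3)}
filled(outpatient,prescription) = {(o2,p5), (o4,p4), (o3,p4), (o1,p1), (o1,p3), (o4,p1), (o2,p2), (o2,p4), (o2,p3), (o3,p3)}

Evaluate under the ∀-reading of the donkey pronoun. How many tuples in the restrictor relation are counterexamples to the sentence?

3

"her" takes "an outpatient" as antecedent and "it" takes "a prescription"; both are donkey pronouns co-varying with the restrictor.
Strong reading: for every (d,p,o) with wrote(d,p,o), filled(o,p).
Restrictor triples: (d1,p2,o2)→filled(o2,p2) ✓  (d1,p3,o3)→filled(o3,p3) ✓  (d1,p4,o2)→filled(o2,p4) ✓  (d1,p4,o4)→filled(o4,p4) ✓  (d2,p2,o1)→filled(o1,p2) ✗  (d2,p2,o2)→filled(o2,p2) ✓  (d2,p2,o3)→filled(o3,p2) ✗  (d2,p2,o4)→filled(o4,p2) ✗  (d2,p4,o2)→filled(o2,p4) ✓  (d2,p5,o2)→filled(o2,p5) ✓  (d3,p1,o4)→filled(o4,p1) ✓  (d3,p3,o1)→filled(o1,p3) ✓  (d3,p3,o2)→filled(o2,p3) ✓  (d3,p3,o3)→filled(o3,p3) ✓  (d3,p4,o3)→filled(o3,p4) ✓  (d3,p5,o2)→filled(o2,p5) ✓
Counterexamples (restrictor triples failing the scope): 3.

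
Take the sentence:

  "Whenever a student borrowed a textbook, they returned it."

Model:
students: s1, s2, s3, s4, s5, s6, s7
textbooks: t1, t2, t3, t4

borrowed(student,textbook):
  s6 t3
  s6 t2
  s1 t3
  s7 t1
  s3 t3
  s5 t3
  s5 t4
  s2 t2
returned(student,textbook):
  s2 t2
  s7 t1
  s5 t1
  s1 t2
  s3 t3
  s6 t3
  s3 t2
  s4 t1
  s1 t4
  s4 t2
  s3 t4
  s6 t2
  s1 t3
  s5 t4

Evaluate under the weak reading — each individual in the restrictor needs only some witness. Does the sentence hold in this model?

True

"it" takes "a textbook" as antecedent — a donkey pronoun bound across the clause boundary.
Weak reading: every student s with some borrowed-textbook has at least one borrowed-textbook t such that returned(s,t).
Per student: s1:✓  s2:✓  s3:✓  s5:✓  s6:✓  s7:✓
Every student in the restrictor has a witness.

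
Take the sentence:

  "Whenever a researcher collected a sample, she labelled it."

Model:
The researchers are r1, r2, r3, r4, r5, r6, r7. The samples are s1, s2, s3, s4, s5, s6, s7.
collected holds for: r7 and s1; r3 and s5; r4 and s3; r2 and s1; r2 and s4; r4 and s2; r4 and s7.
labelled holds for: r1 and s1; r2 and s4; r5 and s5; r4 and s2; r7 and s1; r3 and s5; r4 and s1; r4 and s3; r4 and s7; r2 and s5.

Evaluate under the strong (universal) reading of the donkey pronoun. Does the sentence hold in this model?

"it" takes "a sample" as antecedent — a donkey pronoun bound across the clause boundary.
Strong reading: for every (r,s) with collected(r,s), labelled(r,s).
Restrictor pairs: (r2,s1) ✗  (r2,s4) ✓  (r3,s5) ✓  (r4,s2) ✓  (r4,s3) ✓  (r4,s7) ✓  (r7,s1) ✓
Counterexample: (r2,s1) is in collected but fails the scope.

False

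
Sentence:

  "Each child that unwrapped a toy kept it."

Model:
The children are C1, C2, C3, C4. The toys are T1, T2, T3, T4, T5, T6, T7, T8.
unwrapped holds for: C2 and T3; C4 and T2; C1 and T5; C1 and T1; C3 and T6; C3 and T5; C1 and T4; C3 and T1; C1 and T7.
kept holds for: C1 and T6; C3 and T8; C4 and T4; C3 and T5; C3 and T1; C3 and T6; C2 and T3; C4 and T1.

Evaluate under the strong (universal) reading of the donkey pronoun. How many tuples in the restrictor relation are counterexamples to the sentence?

"it" takes "a toy" as antecedent — a donkey pronoun bound across the clause boundary.
Strong reading: for every (c,t) with unwrapped(c,t), kept(c,t).
Restrictor pairs: (C1,T1) ✗  (C1,T4) ✗  (C1,T5) ✗  (C1,T7) ✗  (C2,T3) ✓  (C3,T1) ✓  (C3,T5) ✓  (C3,T6) ✓  (C4,T2) ✗
Counterexamples (restrictor pairs failing the scope): 5.

5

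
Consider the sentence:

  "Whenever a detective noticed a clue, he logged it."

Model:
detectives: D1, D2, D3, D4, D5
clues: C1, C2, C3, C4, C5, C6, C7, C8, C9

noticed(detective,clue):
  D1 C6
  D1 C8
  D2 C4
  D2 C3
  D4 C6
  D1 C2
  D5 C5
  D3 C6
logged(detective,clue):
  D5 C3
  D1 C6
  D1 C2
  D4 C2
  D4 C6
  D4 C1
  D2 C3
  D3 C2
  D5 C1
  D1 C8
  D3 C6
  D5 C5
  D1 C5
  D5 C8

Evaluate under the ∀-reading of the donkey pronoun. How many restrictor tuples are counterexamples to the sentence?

"it" takes "a clue" as antecedent — a donkey pronoun bound across the clause boundary.
Strong reading: for every (d,c) with noticed(d,c), logged(d,c).
Restrictor pairs: (D1,C2) ✓  (D1,C6) ✓  (D1,C8) ✓  (D2,C3) ✓  (D2,C4) ✗  (D3,C6) ✓  (D4,C6) ✓  (D5,C5) ✓
Counterexamples (restrictor pairs failing the scope): 1.

1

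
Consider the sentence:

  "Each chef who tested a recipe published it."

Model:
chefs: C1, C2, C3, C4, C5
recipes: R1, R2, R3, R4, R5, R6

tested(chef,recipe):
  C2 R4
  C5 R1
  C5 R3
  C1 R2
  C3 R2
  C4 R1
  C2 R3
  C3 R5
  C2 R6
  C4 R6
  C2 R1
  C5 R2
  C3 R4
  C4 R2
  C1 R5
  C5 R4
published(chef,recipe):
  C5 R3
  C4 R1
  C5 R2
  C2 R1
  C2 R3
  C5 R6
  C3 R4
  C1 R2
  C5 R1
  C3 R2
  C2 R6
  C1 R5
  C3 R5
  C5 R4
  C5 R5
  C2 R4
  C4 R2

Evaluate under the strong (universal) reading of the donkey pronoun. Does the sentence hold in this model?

False

"it" takes "a recipe" as antecedent — a donkey pronoun bound across the clause boundary.
Strong reading: for every (c,r) with tested(c,r), published(c,r).
Restrictor pairs: (C1,R2) ✓  (C1,R5) ✓  (C2,R1) ✓  (C2,R3) ✓  (C2,R4) ✓  (C2,R6) ✓  (C3,R2) ✓  (C3,R4) ✓  (C3,R5) ✓  (C4,R1) ✓  (C4,R2) ✓  (C4,R6) ✗  (C5,R1) ✓  (C5,R2) ✓  (C5,R3) ✓  (C5,R4) ✓
Counterexample: (C4,R6) is in tested but fails the scope.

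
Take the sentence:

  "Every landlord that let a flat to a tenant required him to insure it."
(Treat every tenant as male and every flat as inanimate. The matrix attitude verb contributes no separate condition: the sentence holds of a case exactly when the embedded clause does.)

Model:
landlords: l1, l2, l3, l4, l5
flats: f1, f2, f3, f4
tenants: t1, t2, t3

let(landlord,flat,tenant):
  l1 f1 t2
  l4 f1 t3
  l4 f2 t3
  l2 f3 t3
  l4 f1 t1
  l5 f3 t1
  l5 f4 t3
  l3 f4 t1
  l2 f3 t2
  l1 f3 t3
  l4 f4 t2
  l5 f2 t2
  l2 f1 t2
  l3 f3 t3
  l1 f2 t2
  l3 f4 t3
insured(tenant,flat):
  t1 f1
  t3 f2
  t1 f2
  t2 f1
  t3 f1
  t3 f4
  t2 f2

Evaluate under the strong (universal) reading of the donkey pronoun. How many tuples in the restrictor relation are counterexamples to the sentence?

"him" takes "a tenant" as antecedent and "it" takes "a flat"; both are donkey pronouns co-varying with the restrictor.
Strong reading: for every (l,f,t) with let(l,f,t), insured(t,f).
Restrictor triples: (l1,f1,t2)→insured(t2,f1) ✓  (l1,f2,t2)→insured(t2,f2) ✓  (l1,f3,t3)→insured(t3,f3) ✗  (l2,f1,t2)→insured(t2,f1) ✓  (l2,f3,t2)→insured(t2,f3) ✗  (l2,f3,t3)→insured(t3,f3) ✗  (l3,f3,t3)→insured(t3,f3) ✗  (l3,f4,t1)→insured(t1,f4) ✗  (l3,f4,t3)→insured(t3,f4) ✓  (l4,f1,t1)→insured(t1,f1) ✓  (l4,f1,t3)→insured(t3,f1) ✓  (l4,f2,t3)→insured(t3,f2) ✓  (l4,f4,t2)→insured(t2,f4) ✗  (l5,f2,t2)→insured(t2,f2) ✓  (l5,f3,t1)→insured(t1,f3) ✗  (l5,f4,t3)→insured(t3,f4) ✓
Counterexamples (restrictor triples failing the scope): 7.

7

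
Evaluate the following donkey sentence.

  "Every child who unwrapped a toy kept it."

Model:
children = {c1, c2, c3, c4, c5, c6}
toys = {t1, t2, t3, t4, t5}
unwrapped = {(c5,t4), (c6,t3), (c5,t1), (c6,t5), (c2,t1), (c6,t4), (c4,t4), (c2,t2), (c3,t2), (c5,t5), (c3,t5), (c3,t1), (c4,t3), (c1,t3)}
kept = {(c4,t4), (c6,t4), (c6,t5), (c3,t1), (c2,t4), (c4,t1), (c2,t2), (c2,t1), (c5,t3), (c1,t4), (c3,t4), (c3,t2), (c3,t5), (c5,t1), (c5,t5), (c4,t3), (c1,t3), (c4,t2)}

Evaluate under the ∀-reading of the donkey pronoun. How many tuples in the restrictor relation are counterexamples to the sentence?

2

"it" takes "a toy" as antecedent — a donkey pronoun bound across the clause boundary.
Strong reading: for every (c,t) with unwrapped(c,t), kept(c,t).
Restrictor pairs: (c1,t3) ✓  (c2,t1) ✓  (c2,t2) ✓  (c3,t1) ✓  (c3,t2) ✓  (c3,t5) ✓  (c4,t3) ✓  (c4,t4) ✓  (c5,t1) ✓  (c5,t4) ✗  (c5,t5) ✓  (c6,t3) ✗  (c6,t4) ✓  (c6,t5) ✓
Counterexamples (restrictor pairs failing the scope): 2.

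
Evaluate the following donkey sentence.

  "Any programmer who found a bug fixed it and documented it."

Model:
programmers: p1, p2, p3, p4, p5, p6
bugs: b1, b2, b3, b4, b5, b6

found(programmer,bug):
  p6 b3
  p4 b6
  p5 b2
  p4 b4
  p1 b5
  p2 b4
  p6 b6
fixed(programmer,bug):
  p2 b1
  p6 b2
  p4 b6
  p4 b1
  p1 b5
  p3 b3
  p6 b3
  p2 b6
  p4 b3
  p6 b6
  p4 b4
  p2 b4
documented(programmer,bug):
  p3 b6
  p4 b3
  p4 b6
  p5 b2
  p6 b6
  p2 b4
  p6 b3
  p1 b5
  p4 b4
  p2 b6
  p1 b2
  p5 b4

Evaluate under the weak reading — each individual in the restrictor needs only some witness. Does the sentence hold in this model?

"it" takes "a bug" as antecedent — a donkey pronoun bound across the clause boundary.
Weak reading: every programmer p with some found-bug has at least one found-bug b such that fixed(p,b) ∧ documented(p,b).
Per programmer: p1:✓  p2:✓  p4:✓  p5:✗  p6:✓
p5 has no witness among its found-bugs.

False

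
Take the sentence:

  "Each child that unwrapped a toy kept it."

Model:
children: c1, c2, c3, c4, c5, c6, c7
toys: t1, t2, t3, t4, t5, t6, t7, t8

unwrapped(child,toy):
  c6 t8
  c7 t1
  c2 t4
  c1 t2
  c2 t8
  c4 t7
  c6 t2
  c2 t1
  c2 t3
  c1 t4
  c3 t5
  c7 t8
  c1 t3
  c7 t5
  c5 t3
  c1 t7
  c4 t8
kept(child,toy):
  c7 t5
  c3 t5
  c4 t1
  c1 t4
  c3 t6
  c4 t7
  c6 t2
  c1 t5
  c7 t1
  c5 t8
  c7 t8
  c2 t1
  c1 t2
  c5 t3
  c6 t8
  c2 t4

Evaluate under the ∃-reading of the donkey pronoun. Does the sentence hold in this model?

True

"it" takes "a toy" as antecedent — a donkey pronoun bound across the clause boundary.
Weak reading: every child c with some unwrapped-toy has at least one unwrapped-toy t such that kept(c,t).
Per child: c1:✓  c2:✓  c3:✓  c4:✓  c5:✓  c6:✓  c7:✓
Every child in the restrictor has a witness.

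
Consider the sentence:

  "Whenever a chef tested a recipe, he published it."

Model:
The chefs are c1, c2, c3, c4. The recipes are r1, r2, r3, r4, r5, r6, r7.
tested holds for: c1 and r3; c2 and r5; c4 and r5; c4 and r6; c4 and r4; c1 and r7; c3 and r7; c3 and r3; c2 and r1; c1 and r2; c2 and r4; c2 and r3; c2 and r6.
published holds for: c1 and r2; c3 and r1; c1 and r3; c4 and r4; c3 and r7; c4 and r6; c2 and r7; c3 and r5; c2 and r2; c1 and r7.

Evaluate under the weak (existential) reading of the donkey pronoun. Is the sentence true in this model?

"it" takes "a recipe" as antecedent — a donkey pronoun bound across the clause boundary.
Weak reading: every chef c with some tested-recipe has at least one tested-recipe r such that published(c,r).
Per chef: c1:✓  c2:✗  c3:✓  c4:✓
c2 has no witness among its tested-recipes.

False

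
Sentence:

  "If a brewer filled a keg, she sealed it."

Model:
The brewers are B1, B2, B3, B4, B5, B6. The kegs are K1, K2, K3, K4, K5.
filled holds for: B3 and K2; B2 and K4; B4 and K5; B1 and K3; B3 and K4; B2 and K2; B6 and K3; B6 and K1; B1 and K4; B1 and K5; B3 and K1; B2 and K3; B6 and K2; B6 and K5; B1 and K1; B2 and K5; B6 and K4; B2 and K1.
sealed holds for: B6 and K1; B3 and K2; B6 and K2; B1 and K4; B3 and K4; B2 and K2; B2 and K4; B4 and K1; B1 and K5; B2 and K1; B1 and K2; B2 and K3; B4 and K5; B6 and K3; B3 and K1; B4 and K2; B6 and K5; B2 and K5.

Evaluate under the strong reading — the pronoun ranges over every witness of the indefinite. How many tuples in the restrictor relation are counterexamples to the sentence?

"it" takes "a keg" as antecedent — a donkey pronoun bound across the clause boundary.
Strong reading: for every (b,k) with filled(b,k), sealed(b,k).
Restrictor pairs: (B1,K1) ✗  (B1,K3) ✗  (B1,K4) ✓  (B1,K5) ✓  (B2,K1) ✓  (B2,K2) ✓  (B2,K3) ✓  (B2,K4) ✓  (B2,K5) ✓  (B3,K1) ✓  (B3,K2) ✓  (B3,K4) ✓  (B4,K5) ✓  (B6,K1) ✓  (B6,K2) ✓  (B6,K3) ✓  (B6,K4) ✗  (B6,K5) ✓
Counterexamples (restrictor pairs failing the scope): 3.

3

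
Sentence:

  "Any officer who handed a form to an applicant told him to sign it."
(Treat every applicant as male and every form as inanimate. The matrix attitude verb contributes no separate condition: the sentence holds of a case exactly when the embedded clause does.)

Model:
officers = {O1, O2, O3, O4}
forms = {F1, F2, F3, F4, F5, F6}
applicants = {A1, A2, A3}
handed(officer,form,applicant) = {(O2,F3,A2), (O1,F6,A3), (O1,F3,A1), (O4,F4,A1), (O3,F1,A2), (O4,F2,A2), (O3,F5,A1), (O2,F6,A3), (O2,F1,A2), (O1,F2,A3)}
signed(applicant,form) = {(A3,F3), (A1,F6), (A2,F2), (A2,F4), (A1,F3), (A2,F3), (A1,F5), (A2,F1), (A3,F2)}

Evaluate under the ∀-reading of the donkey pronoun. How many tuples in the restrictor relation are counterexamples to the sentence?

"him" takes "an applicant" as antecedent and "it" takes "a form"; both are donkey pronouns co-varying with the restrictor.
Strong reading: for every (o,f,a) with handed(o,f,a), signed(a,f).
Restrictor triples: (O1,F2,A3)→signed(A3,F2) ✓  (O1,F3,A1)→signed(A1,F3) ✓  (O1,F6,A3)→signed(A3,F6) ✗  (O2,F1,A2)→signed(A2,F1) ✓  (O2,F3,A2)→signed(A2,F3) ✓  (O2,F6,A3)→signed(A3,F6) ✗  (O3,F1,A2)→signed(A2,F1) ✓  (O3,F5,A1)→signed(A1,F5) ✓  (O4,F2,A2)→signed(A2,F2) ✓  (O4,F4,A1)→signed(A1,F4) ✗
Counterexamples (restrictor triples failing the scope): 3.

3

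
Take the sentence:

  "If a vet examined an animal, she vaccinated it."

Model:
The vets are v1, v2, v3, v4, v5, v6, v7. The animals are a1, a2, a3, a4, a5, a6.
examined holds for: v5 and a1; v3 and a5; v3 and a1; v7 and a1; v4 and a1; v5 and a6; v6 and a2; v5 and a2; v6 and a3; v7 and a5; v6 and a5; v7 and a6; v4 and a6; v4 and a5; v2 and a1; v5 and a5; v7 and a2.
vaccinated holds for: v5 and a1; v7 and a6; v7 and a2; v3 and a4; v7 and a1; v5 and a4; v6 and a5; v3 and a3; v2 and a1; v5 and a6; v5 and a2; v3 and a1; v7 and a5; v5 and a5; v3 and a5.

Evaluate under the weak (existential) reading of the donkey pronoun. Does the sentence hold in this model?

"it" takes "an animal" as antecedent — a donkey pronoun bound across the clause boundary.
Weak reading: every vet v with some examined-animal has at least one examined-animal a such that vaccinated(v,a).
Per vet: v2:✓  v3:✓  v4:✗  v5:✓  v6:✓  v7:✓
v4 has no witness among its examined-animals.

False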